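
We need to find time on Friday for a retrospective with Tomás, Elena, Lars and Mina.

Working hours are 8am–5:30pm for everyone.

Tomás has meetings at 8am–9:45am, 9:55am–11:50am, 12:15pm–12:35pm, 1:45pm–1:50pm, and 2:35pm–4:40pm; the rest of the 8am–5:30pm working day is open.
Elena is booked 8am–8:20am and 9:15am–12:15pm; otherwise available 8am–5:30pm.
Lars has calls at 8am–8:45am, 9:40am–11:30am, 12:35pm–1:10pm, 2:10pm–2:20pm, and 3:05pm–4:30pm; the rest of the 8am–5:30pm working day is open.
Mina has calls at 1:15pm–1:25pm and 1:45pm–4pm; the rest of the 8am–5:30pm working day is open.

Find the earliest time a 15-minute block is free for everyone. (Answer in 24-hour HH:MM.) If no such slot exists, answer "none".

Tomás free within 08:00–17:30: 09:45–09:55, 11:50–12:15, 12:35–13:45, 13:50–14:35, 16:40–17:30.
Elena free within 08:00–17:30: 08:20–09:15, 12:15–17:30.
Lars free within 08:00–17:30: 08:45–09:40, 11:30–12:35, 13:10–14:10, 14:20–15:05, 16:30–17:30.
Mina free within 08:00–17:30: 08:00–13:15, 13:25–13:45, 16:00–17:30.
Tomás ∩ Elena: 12:35–13:45, 13:50–14:35, 16:40–17:30.
Tomás ∩ Elena ∩ Lars: 13:10–13:45, 13:50–14:10, 14:20–14:35, 16:40–17:30.
Tomás ∩ Elena ∩ Lars ∩ Mina: 13:10–13:15, 13:25–13:45, 16:40–17:30.
Windows ≥ 15 min: 13:25–13:45, 16:40–17:30.
Earliest such window starts at 13:25.

13:25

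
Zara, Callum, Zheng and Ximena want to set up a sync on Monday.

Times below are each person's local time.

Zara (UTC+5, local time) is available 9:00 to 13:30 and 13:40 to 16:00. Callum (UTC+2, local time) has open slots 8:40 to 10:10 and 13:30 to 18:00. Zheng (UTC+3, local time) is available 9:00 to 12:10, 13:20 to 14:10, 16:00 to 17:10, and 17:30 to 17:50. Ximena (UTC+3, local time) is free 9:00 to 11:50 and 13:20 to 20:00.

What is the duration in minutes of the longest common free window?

90 minutes

Zara → UTC: 04:00–08:30, 08:40–11:00.
Callum → UTC: 06:40–08:10, 11:30–16:00.
Zheng → UTC: 06:00–09:10, 10:20–11:10, 13:00–14:10, 14:30–14:50.
Ximena → UTC: 06:00–08:50, 10:20–17:00.
Zara ∩ Callum: 06:40–08:10.
Zara ∩ Callum ∩ Zheng: 06:40–08:10.
Zara ∩ Callum ∩ Zheng ∩ Ximena: 06:40–08:10.
Single common window of 90 minutes.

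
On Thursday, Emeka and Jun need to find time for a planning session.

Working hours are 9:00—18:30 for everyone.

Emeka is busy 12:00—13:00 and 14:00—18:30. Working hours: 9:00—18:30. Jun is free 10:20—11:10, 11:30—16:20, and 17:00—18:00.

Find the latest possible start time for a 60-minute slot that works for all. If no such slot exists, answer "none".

Emeka free within 09:00–18:30: 09:00–12:00, 13:00–14:00.
Emeka ∩ Jun: 10:20–11:10, 11:30–12:00, 13:00–14:00.
Windows ≥ 60 min: 13:00–14:00.
Latest start in the last window 13:00–14:00 is 14:00 − 60 min = 13:00.

13:00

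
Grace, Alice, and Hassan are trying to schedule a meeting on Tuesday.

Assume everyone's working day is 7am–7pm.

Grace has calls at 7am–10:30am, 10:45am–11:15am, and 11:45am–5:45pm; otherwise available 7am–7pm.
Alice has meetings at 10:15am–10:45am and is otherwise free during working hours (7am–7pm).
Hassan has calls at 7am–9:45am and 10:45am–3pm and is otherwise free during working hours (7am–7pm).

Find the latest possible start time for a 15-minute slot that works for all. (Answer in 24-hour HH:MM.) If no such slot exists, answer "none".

18:45

Grace free within 07:00–19:00: 10:30–10:45, 11:15–11:45, 17:45–19:00.
Alice free within 07:00–19:00: 07:00–10:15, 10:45–19:00.
Hassan free within 07:00–19:00: 09:45–10:45, 15:00–19:00.
Grace ∩ Alice: 11:15–11:45, 17:45–19:00.
Grace ∩ Alice ∩ Hassan: 17:45–19:00.
Windows ≥ 15 min: 17:45–19:00.
Latest start in the last window 17:45–19:00 is 19:00 − 15 min = 18:45.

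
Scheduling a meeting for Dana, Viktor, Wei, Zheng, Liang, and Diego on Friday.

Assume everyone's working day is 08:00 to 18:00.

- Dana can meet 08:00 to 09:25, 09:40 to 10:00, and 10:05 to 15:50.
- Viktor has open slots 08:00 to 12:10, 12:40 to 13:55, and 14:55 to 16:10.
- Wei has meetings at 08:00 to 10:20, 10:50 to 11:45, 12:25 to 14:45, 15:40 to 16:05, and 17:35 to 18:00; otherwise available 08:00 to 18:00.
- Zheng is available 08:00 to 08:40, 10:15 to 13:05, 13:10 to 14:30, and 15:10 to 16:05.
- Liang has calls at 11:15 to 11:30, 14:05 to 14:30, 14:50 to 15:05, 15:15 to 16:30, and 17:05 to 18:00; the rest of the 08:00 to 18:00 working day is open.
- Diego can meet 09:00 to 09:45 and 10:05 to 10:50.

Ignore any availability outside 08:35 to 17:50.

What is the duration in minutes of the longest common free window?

30 minutes

Wei free within 08:00–18:00: 10:20–10:50, 11:45–12:25, 14:45–15:40, 16:05–17:35.
Liang free within 08:00–18:00: 08:00–11:15, 11:30–14:05, 14:30–14:50, 15:05–15:15, 16:30–17:05.
Dana ∩ Viktor: 08:00–09:25, 09:40–10:00, 10:05–12:10, 12:40–13:55, 14:55–15:50.
Dana ∩ Viktor ∩ Wei: 10:20–10:50, 11:45–12:10, 14:55–15:40.
Dana ∩ Viktor ∩ Wei ∩ Zheng: 10:20–10:50, 11:45–12:10, 15:10–15:40.
Dana ∩ Viktor ∩ Wei ∩ Zheng ∩ Liang: 10:20–10:50, 11:45–12:10, 15:10–15:15.
Dana ∩ Viktor ∩ Wei ∩ Zheng ∩ Liang ∩ Diego: 10:20–10:50.
Restricted to 08:35–17:50: 10:20–10:50.
Single common window of 30 minutes.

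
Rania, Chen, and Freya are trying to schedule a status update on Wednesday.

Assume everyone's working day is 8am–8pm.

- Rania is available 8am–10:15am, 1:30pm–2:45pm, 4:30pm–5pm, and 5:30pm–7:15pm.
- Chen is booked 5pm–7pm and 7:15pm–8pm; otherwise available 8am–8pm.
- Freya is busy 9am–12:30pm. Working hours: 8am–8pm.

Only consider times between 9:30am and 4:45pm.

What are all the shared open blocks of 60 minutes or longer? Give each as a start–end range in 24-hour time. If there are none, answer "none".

Chen free within 08:00–20:00: 08:00–17:00, 19:00–19:15.
Freya free within 08:00–20:00: 08:00–09:00, 12:30–20:00.
Rania ∩ Chen: 08:00–10:15, 13:30–14:45, 16:30–17:00, 19:00–19:15.
Rania ∩ Chen ∩ Freya: 08:00–09:00, 13:30–14:45, 16:30–17:00, 19:00–19:15.
Restricted to 09:30–16:45: 13:30–14:45, 16:30–16:45.
Windows ≥ 60 min: 13:30–14:45.

13:30–14:45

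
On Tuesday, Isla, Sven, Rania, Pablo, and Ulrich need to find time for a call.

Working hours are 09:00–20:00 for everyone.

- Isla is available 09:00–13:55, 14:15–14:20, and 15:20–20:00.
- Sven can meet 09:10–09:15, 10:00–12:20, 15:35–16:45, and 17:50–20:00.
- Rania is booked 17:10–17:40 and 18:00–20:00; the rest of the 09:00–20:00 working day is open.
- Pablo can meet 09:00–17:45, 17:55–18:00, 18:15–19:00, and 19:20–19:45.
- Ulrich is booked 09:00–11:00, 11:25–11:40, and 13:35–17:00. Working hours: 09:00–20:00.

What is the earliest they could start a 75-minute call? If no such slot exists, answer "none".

Rania free within 09:00–20:00: 09:00–17:10, 17:40–18:00.
Ulrich free within 09:00–20:00: 11:00–11:25, 11:40–13:35, 17:00–20:00.
Isla ∩ Sven: 09:10–09:15, 10:00–12:20, 15:35–16:45, 17:50–20:00.
Isla ∩ Sven ∩ Rania: 09:10–09:15, 10:00–12:20, 15:35–16:45, 17:50–18:00.
Isla ∩ Sven ∩ Rania ∩ Pablo: 09:10–09:15, 10:00–12:20, 15:35–16:45, 17:55–18:00.
Isla ∩ Sven ∩ Rania ∩ Pablo ∩ Ulrich: 11:00–11:25, 11:40–12:20, 17:55–18:00.
Windows ≥ 75 min: (none).

none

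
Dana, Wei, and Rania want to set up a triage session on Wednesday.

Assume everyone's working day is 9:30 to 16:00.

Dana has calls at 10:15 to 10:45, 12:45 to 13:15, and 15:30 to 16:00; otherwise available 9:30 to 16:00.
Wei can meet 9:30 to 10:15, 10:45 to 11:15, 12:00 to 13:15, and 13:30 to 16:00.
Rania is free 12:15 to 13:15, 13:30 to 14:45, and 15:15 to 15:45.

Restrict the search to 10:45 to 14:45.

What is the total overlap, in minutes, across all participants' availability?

105 minutes

Dana free within 09:30–16:00: 09:30–10:15, 10:45–12:45, 13:15–15:30.
Dana ∩ Wei: 09:30–10:15, 10:45–11:15, 12:00–12:45, 13:30–15:30.
Dana ∩ Wei ∩ Rania: 12:15–12:45, 13:30–14:45, 15:15–15:30.
Restricted to 10:45–14:45: 12:15–12:45, 13:30–14:45.
Total common minutes: 30 + 75 = 105.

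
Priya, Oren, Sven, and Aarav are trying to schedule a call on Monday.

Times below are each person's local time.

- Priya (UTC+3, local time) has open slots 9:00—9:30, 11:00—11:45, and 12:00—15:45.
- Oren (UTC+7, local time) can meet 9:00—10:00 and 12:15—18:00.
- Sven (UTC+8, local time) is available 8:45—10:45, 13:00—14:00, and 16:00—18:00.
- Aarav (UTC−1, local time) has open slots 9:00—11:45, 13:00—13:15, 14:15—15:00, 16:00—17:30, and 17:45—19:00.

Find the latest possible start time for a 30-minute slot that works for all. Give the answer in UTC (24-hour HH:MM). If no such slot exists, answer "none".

none

Priya → UTC: 06:00–06:30, 08:00–08:45, 09:00–12:45.
Oren → UTC: 02:00–03:00, 05:15–11:00.
Sven → UTC: 00:45–02:45, 05:00–06:00, 08:00–10:00.
Aarav → UTC: 10:00–12:45, 14:00–14:15, 15:15–16:00, 17:00–18:30, 18:45–20:00.
Priya ∩ Oren: 06:00–06:30, 08:00–08:45, 09:00–11:00.
Priya ∩ Oren ∩ Sven: 08:00–08:45, 09:00–10:00.
Priya ∩ Oren ∩ Sven ∩ Aarav: (none).
Windows ≥ 30 min: (none).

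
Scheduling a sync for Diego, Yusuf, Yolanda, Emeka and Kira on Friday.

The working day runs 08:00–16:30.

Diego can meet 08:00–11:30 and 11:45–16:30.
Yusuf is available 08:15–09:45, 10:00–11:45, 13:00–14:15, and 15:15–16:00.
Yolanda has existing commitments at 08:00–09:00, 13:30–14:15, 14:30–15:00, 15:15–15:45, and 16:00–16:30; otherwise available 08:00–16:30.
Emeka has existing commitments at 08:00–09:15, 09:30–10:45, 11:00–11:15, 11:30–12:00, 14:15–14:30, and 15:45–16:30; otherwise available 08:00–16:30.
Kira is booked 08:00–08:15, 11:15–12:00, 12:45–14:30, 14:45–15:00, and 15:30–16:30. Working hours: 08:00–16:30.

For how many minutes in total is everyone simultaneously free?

30 minutes

Yolanda free within 08:00–16:30: 09:00–13:30, 14:15–14:30, 15:00–15:15, 15:45–16:00.
Emeka free within 08:00–16:30: 09:15–09:30, 10:45–11:00, 11:15–11:30, 12:00–14:15, 14:30–15:45.
Kira free within 08:00–16:30: 08:15–11:15, 12:00–12:45, 14:30–14:45, 15:00–15:30.
Diego ∩ Yusuf: 08:15–09:45, 10:00–11:30, 13:00–14:15, 15:15–16:00.
Diego ∩ Yusuf ∩ Yolanda: 09:00–09:45, 10:00–11:30, 13:00–13:30, 15:45–16:00.
Diego ∩ Yusuf ∩ Yolanda ∩ Emeka: 09:15–09:30, 10:45–11:00, 11:15–11:30, 13:00–13:30.
Diego ∩ Yusuf ∩ Yolanda ∩ Emeka ∩ Kira: 09:15–09:30, 10:45–11:00.
Total common minutes: 15 + 15 = 30.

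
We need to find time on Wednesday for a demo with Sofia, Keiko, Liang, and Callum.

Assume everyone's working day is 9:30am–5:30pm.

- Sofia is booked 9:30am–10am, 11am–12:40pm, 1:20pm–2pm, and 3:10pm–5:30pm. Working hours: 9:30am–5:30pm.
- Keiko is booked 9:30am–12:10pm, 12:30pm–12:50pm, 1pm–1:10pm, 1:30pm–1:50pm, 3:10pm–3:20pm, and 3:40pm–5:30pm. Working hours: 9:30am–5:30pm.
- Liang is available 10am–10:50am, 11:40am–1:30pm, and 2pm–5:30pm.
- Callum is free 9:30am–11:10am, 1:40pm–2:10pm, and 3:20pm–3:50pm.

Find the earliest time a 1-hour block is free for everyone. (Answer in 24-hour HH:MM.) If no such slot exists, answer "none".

Sofia free within 09:30–17:30: 10:00–11:00, 12:40–13:20, 14:00–15:10.
Keiko free within 09:30–17:30: 12:10–12:30, 12:50–13:00, 13:10–13:30, 13:50–15:10, 15:20–15:40.
Sofia ∩ Keiko: 12:50–13:00, 13:10–13:20, 14:00–15:10.
Sofia ∩ Keiko ∩ Liang: 12:50–13:00, 13:10–13:20, 14:00–15:10.
Sofia ∩ Keiko ∩ Liang ∩ Callum: 14:00–14:10.
Windows ≥ 60 min: (none).

none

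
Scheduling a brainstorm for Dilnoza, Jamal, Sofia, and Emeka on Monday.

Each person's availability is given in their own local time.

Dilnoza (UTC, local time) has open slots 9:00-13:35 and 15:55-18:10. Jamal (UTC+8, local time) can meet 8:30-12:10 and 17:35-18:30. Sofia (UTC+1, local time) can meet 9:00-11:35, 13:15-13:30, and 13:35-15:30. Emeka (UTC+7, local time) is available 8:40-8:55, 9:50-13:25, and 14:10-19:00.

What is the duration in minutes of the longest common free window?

55 minutes

Dilnoza → UTC: 09:00–13:35, 15:55–18:10.
Jamal → UTC: 00:30–04:10, 09:35–10:30.
Sofia → UTC: 08:00–10:35, 12:15–12:30, 12:35–14:30.
Emeka → UTC: 01:40–01:55, 02:50–06:25, 07:10–12:00.
Dilnoza ∩ Jamal: 09:35–10:30.
Dilnoza ∩ Jamal ∩ Sofia: 09:35–10:30.
Dilnoza ∩ Jamal ∩ Sofia ∩ Emeka: 09:35–10:30.
Single common window of 55 minutes.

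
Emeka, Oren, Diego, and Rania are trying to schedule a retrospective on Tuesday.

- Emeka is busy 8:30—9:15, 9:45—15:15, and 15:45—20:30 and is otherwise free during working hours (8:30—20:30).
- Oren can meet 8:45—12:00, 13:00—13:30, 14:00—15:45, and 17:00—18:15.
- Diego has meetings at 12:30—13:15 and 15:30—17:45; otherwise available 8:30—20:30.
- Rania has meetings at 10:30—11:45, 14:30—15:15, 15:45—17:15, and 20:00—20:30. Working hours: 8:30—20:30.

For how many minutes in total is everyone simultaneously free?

Emeka free within 08:30–20:30: 09:15–09:45, 15:15–15:45.
Diego free within 08:30–20:30: 08:30–12:30, 13:15–15:30, 17:45–20:30.
Rania free within 08:30–20:30: 08:30–10:30, 11:45–14:30, 15:15–15:45, 17:15–20:00.
Emeka ∩ Oren: 09:15–09:45, 15:15–15:45.
Emeka ∩ Oren ∩ Diego: 09:15–09:45, 15:15–15:30.
Emeka ∩ Oren ∩ Diego ∩ Rania: 09:15–09:45, 15:15–15:30.
Total common minutes: 30 + 15 = 45.

45 minutes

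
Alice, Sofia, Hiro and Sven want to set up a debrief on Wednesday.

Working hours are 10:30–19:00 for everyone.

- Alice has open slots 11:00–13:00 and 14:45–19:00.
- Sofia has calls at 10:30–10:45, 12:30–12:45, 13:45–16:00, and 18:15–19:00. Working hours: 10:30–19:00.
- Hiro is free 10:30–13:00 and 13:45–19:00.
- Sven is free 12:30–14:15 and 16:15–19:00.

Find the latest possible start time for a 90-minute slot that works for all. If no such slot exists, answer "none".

Sofia free within 10:30–19:00: 10:45–12:30, 12:45–13:45, 16:00–18:15.
Alice ∩ Sofia: 11:00–12:30, 12:45–13:00, 16:00–18:15.
Alice ∩ Sofia ∩ Hiro: 11:00–12:30, 12:45–13:00, 16:00–18:15.
Alice ∩ Sofia ∩ Hiro ∩ Sven: 12:45–13:00, 16:15–18:15.
Windows ≥ 90 min: 16:15–18:15.
Latest start in the last window 16:15–18:15 is 18:15 − 90 min = 16:45.

16:45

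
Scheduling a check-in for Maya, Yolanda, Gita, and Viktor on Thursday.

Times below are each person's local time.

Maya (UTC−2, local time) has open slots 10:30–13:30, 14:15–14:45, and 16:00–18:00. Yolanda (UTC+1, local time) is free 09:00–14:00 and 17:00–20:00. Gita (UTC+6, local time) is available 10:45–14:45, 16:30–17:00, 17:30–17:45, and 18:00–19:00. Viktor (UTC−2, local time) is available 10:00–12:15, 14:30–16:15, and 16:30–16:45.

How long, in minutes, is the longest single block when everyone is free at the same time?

30 minutes

Maya → UTC: 12:30–15:30, 16:15–16:45, 18:00–20:00.
Yolanda → UTC: 08:00–13:00, 16:00–19:00.
Gita → UTC: 04:45–08:45, 10:30–11:00, 11:30–11:45, 12:00–13:00.
Viktor → UTC: 12:00–14:15, 16:30–18:15, 18:30–18:45.
Maya ∩ Yolanda: 12:30–13:00, 16:15–16:45, 18:00–19:00.
Maya ∩ Yolanda ∩ Gita: 12:30–13:00.
Maya ∩ Yolanda ∩ Gita ∩ Viktor: 12:30–13:00.
Single common window of 30 minutes.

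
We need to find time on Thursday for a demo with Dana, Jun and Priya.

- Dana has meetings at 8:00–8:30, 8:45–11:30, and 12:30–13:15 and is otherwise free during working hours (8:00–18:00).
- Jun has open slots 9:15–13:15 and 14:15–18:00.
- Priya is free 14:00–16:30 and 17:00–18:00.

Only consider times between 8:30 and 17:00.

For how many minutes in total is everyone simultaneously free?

Dana free within 08:00–18:00: 08:30–08:45, 11:30–12:30, 13:15–18:00.
Dana ∩ Jun: 11:30–12:30, 14:15–18:00.
Dana ∩ Jun ∩ Priya: 14:15–16:30, 17:00–18:00.
Restricted to 08:30–17:00: 14:15–16:30.
Total common minutes: 135.

135 minutes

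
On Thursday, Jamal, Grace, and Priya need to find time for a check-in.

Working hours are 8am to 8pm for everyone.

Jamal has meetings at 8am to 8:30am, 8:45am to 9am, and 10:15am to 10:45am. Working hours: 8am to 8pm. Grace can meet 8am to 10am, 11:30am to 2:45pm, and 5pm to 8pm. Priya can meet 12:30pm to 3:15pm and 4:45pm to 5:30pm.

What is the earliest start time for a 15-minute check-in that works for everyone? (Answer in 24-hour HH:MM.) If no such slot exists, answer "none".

12:30

Jamal free within 08:00–20:00: 08:30–08:45, 09:00–10:15, 10:45–20:00.
Jamal ∩ Grace: 08:30–08:45, 09:00–10:00, 11:30–14:45, 17:00–20:00.
Jamal ∩ Grace ∩ Priya: 12:30–14:45, 17:00–17:30.
Windows ≥ 15 min: 12:30–14:45, 17:00–17:30.
Earliest such window starts at 12:30.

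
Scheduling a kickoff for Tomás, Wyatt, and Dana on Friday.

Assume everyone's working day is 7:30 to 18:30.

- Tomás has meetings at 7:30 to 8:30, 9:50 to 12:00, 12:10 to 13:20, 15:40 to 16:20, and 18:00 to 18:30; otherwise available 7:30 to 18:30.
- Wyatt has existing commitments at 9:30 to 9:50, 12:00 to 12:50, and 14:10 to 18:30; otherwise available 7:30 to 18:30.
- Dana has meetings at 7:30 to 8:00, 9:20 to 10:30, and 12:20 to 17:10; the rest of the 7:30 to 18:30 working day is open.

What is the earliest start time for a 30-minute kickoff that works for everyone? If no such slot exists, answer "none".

Tomás free within 07:30–18:30: 08:30–09:50, 12:00–12:10, 13:20–15:40, 16:20–18:00.
Wyatt free within 07:30–18:30: 07:30–09:30, 09:50–12:00, 12:50–14:10.
Dana free within 07:30–18:30: 08:00–09:20, 10:30–12:20, 17:10–18:30.
Tomás ∩ Wyatt: 08:30–09:30, 13:20–14:10.
Tomás ∩ Wyatt ∩ Dana: 08:30–09:20.
Windows ≥ 30 min: 08:30–09:20.
Earliest such window starts at 08:30.

08:30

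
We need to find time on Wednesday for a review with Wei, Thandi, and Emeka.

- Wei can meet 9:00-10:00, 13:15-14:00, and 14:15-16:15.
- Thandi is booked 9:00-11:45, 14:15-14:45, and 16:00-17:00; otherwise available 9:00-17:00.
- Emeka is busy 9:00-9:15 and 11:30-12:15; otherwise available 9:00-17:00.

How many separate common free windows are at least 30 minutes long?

2

Thandi free within 09:00–17:00: 11:45–14:15, 14:45–16:00.
Emeka free within 09:00–17:00: 09:15–11:30, 12:15–17:00.
Wei ∩ Thandi: 13:15–14:00, 14:45–16:00.
Wei ∩ Thandi ∩ Emeka: 13:15–14:00, 14:45–16:00.
Windows ≥ 30 min: 13:15–14:00, 14:45–16:00.
That's 2 windows.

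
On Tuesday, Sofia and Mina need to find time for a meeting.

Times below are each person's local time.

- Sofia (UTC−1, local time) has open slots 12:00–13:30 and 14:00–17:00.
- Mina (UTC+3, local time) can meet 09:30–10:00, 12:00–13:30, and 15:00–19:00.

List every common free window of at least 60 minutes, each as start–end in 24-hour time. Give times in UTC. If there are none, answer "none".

13:00–14:30, 15:00–16:00

Sofia → UTC: 13:00–14:30, 15:00–18:00.
Mina → UTC: 06:30–07:00, 09:00–10:30, 12:00–16:00.
Sofia ∩ Mina: 13:00–14:30, 15:00–16:00.
Windows ≥ 60 min: 13:00–14:30, 15:00–16:00.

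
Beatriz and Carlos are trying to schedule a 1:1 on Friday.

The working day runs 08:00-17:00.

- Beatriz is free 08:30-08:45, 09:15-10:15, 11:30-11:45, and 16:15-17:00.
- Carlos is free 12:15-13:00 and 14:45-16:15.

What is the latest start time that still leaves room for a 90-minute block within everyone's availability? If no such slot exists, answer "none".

none

Beatriz ∩ Carlos: (none).
Windows ≥ 90 min: (none).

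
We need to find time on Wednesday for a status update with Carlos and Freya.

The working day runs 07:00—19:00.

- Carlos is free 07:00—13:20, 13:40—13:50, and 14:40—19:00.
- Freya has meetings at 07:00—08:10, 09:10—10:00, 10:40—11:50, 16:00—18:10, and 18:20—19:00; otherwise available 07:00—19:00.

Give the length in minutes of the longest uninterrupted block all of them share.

90 minutes

Freya free within 07:00–19:00: 08:10–09:10, 10:00–10:40, 11:50–16:00, 18:10–18:20.
Carlos ∩ Freya: 08:10–09:10, 10:00–10:40, 11:50–13:20, 13:40–13:50, 14:40–16:00, 18:10–18:20.
Common window lengths: 60, 40, 90, 10, 80, 10 min; longest is 90.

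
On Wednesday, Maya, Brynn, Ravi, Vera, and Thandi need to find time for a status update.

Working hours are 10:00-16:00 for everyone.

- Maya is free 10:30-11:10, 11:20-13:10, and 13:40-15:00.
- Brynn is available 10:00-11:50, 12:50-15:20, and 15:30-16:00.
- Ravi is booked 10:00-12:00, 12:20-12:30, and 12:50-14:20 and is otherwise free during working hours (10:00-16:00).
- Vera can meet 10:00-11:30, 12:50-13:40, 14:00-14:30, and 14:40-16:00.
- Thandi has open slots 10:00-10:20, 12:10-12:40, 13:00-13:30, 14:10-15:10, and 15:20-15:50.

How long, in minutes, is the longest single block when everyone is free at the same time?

Ravi free within 10:00–16:00: 12:00–12:20, 12:30–12:50, 14:20–16:00.
Maya ∩ Brynn: 10:30–11:10, 11:20–11:50, 12:50–13:10, 13:40–15:00.
Maya ∩ Brynn ∩ Ravi: 14:20–15:00.
Maya ∩ Brynn ∩ Ravi ∩ Vera: 14:20–14:30, 14:40–15:00.
Maya ∩ Brynn ∩ Ravi ∩ Vera ∩ Thandi: 14:20–14:30, 14:40–15:00.
Common window lengths: 10, 20 min; longest is 20.

20 minutes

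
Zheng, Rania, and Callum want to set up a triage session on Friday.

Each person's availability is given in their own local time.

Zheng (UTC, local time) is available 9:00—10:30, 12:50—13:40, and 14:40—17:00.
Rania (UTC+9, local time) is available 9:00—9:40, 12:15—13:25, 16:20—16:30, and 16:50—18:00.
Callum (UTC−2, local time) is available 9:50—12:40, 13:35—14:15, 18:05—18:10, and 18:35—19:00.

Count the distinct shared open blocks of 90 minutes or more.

0

Zheng → UTC: 09:00–10:30, 12:50–13:40, 14:40–17:00.
Rania → UTC: 00:00–00:40, 03:15–04:25, 07:20–07:30, 07:50–09:00.
Callum → UTC: 11:50–14:40, 15:35–16:15, 20:05–20:10, 20:35–21:00.
Zheng ∩ Rania: (none).
Zheng ∩ Rania ∩ Callum: (none).
Windows ≥ 90 min: (none).
That's 0 windows.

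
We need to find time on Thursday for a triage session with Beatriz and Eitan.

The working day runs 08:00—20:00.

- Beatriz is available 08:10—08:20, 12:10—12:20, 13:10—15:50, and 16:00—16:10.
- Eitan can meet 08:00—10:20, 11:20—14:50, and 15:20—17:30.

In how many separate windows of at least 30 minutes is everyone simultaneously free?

2

Beatriz ∩ Eitan: 08:10–08:20, 12:10–12:20, 13:10–14:50, 15:20–15:50, 16:00–16:10.
Windows ≥ 30 min: 13:10–14:50, 15:20–15:50.
That's 2 windows.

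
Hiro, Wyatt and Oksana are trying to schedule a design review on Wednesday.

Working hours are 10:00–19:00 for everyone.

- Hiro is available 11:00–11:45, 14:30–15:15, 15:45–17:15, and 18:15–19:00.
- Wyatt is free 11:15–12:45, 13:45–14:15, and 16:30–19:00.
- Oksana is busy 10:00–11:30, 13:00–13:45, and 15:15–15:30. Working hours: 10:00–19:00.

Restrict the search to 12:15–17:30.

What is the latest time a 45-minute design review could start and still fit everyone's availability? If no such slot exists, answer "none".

16:30

Oksana free within 10:00–19:00: 11:30–13:00, 13:45–15:15, 15:30–19:00.
Hiro ∩ Wyatt: 11:15–11:45, 16:30–17:15, 18:15–19:00.
Hiro ∩ Wyatt ∩ Oksana: 11:30–11:45, 16:30–17:15, 18:15–19:00.
Restricted to 12:15–17:30: 16:30–17:15.
Windows ≥ 45 min: 16:30–17:15.
Latest start in the last window 16:30–17:15 is 17:15 − 45 min = 16:30.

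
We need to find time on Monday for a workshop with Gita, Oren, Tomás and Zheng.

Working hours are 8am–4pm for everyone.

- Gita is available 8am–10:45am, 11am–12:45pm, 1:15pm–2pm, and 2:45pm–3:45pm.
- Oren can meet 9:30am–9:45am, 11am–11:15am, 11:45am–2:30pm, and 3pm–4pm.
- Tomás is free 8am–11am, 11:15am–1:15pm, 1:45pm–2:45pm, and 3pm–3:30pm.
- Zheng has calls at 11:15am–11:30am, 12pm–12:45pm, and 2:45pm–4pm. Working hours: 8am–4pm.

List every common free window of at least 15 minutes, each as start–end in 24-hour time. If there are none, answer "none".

Zheng free within 08:00–16:00: 08:00–11:15, 11:30–12:00, 12:45–14:45.
Gita ∩ Oren: 09:30–09:45, 11:00–11:15, 11:45–12:45, 13:15–14:00, 15:00–15:45.
Gita ∩ Oren ∩ Tomás: 09:30–09:45, 11:45–12:45, 13:45–14:00, 15:00–15:30.
Gita ∩ Oren ∩ Tomás ∩ Zheng: 09:30–09:45, 11:45–12:00, 13:45–14:00.
Windows ≥ 15 min: 09:30–09:45, 11:45–12:00, 13:45–14:00.

09:30–09:45, 11:45–12:00, 13:45–14:00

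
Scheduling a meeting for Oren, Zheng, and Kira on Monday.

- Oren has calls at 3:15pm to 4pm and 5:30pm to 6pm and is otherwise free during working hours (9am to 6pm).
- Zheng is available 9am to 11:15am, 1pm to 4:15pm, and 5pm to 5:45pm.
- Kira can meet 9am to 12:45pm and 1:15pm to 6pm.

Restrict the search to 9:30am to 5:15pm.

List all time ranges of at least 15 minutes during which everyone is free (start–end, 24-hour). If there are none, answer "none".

09:30–11:15, 13:15–15:15, 16:00–16:15, 17:00–17:15

Oren free within 09:00–18:00: 09:00–15:15, 16:00–17:30.
Oren ∩ Zheng: 09:00–11:15, 13:00–15:15, 16:00–16:15, 17:00–17:30.
Oren ∩ Zheng ∩ Kira: 09:00–11:15, 13:15–15:15, 16:00–16:15, 17:00–17:30.
Restricted to 09:30–17:15: 09:30–11:15, 13:15–15:15, 16:00–16:15, 17:00–17:15.
Windows ≥ 15 min: 09:30–11:15, 13:15–15:15, 16:00–16:15, 17:00–17:15.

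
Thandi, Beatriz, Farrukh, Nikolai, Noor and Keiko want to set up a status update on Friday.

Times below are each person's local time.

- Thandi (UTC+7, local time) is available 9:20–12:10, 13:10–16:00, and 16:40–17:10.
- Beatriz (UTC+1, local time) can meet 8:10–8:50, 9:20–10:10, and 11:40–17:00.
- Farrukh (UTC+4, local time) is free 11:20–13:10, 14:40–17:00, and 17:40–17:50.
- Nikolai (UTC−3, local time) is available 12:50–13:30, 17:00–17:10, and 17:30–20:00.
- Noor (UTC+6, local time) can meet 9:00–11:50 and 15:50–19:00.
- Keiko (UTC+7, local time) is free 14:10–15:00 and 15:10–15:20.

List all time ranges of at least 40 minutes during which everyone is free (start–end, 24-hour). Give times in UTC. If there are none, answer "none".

Thandi → UTC: 02:20–05:10, 06:10–09:00, 09:40–10:10.
Beatriz → UTC: 07:10–07:50, 08:20–09:10, 10:40–16:00.
Farrukh → UTC: 07:20–09:10, 10:40–13:00, 13:40–13:50.
Nikolai → UTC: 15:50–16:30, 20:00–20:10, 20:30–23:00.
Noor → UTC: 03:00–05:50, 09:50–13:00.
Keiko → UTC: 07:10–08:00, 08:10–08:20.
Thandi ∩ Beatriz: 07:10–07:50, 08:20–09:00.
Thandi ∩ Beatriz ∩ Farrukh: 07:20–07:50, 08:20–09:00.
Thandi ∩ Beatriz ∩ Farrukh ∩ Nikolai: (none).
Thandi ∩ Beatriz ∩ Farrukh ∩ Nikolai ∩ Noor: (none).
Thandi ∩ Beatriz ∩ Farrukh ∩ Nikolai ∩ Noor ∩ Keiko: (none).
Windows ≥ 40 min: (none).

none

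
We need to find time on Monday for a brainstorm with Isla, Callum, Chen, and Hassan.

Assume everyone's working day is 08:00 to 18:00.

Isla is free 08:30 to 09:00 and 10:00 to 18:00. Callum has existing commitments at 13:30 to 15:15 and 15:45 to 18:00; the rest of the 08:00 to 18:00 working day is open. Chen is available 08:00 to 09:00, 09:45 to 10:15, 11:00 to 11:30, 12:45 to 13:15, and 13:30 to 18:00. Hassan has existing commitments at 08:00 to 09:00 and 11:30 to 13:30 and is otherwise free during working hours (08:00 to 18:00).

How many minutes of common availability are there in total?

75 minutes

Callum free within 08:00–18:00: 08:00–13:30, 15:15–15:45.
Hassan free within 08:00–18:00: 09:00–11:30, 13:30–18:00.
Isla ∩ Callum: 08:30–09:00, 10:00–13:30, 15:15–15:45.
Isla ∩ Callum ∩ Chen: 08:30–09:00, 10:00–10:15, 11:00–11:30, 12:45–13:15, 15:15–15:45.
Isla ∩ Callum ∩ Chen ∩ Hassan: 10:00–10:15, 11:00–11:30, 15:15–15:45.
Total common minutes: 15 + 30 + 30 = 75.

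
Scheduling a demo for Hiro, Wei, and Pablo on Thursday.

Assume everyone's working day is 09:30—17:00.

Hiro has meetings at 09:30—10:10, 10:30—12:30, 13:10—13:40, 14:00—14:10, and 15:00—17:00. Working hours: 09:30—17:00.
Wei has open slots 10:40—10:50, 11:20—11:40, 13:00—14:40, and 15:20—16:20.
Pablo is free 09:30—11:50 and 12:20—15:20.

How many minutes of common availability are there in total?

Hiro free within 09:30–17:00: 10:10–10:30, 12:30–13:10, 13:40–14:00, 14:10–15:00.
Hiro ∩ Wei: 13:00–13:10, 13:40–14:00, 14:10–14:40.
Hiro ∩ Wei ∩ Pablo: 13:00–13:10, 13:40–14:00, 14:10–14:40.
Total common minutes: 10 + 20 + 30 = 60.

60 minutes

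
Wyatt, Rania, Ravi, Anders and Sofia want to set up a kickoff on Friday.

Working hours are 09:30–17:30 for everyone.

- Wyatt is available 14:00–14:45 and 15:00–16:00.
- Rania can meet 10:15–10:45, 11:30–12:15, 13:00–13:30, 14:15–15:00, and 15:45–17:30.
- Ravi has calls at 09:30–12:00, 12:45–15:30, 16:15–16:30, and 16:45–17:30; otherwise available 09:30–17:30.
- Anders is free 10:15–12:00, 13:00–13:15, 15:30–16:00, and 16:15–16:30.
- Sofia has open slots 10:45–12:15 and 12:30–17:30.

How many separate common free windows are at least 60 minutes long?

0

Ravi free within 09:30–17:30: 12:00–12:45, 15:30–16:15, 16:30–16:45.
Wyatt ∩ Rania: 14:15–14:45, 15:45–16:00.
Wyatt ∩ Rania ∩ Ravi: 15:45–16:00.
Wyatt ∩ Rania ∩ Ravi ∩ Anders: 15:45–16:00.
Wyatt ∩ Rania ∩ Ravi ∩ Anders ∩ Sofia: 15:45–16:00.
Windows ≥ 60 min: (none).
That's 0 windows.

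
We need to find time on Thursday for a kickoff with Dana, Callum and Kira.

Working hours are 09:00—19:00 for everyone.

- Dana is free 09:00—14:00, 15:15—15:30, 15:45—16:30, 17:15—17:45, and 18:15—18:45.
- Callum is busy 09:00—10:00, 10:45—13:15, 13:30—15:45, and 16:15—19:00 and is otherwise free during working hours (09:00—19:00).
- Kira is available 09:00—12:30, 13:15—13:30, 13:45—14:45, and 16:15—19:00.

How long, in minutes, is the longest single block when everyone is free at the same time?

45 minutes

Callum free within 09:00–19:00: 10:00–10:45, 13:15–13:30, 15:45–16:15.
Dana ∩ Callum: 10:00–10:45, 13:15–13:30, 15:45–16:15.
Dana ∩ Callum ∩ Kira: 10:00–10:45, 13:15–13:30.
Common window lengths: 45, 15 min; longest is 45.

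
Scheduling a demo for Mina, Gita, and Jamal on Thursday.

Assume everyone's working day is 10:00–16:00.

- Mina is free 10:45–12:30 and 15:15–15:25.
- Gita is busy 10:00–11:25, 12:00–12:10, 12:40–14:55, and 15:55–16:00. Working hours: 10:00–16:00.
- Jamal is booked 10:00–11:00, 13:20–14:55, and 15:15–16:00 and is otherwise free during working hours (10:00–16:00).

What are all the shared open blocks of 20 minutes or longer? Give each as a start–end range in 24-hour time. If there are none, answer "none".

11:25–12:00, 12:10–12:30

Gita free within 10:00–16:00: 11:25–12:00, 12:10–12:40, 14:55–15:55.
Jamal free within 10:00–16:00: 11:00–13:20, 14:55–15:15.
Mina ∩ Gita: 11:25–12:00, 12:10–12:30, 15:15–15:25.
Mina ∩ Gita ∩ Jamal: 11:25–12:00, 12:10–12:30.
Windows ≥ 20 min: 11:25–12:00, 12:10–12:30.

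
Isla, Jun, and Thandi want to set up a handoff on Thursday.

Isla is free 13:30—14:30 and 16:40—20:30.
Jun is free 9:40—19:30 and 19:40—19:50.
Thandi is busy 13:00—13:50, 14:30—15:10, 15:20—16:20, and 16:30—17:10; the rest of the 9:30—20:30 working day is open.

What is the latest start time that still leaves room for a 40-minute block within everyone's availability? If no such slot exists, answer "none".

Thandi free within 09:30–20:30: 09:30–13:00, 13:50–14:30, 15:10–15:20, 16:20–16:30, 17:10–20:30.
Isla ∩ Jun: 13:30–14:30, 16:40–19:30, 19:40–19:50.
Isla ∩ Jun ∩ Thandi: 13:50–14:30, 17:10–19:30, 19:40–19:50.
Windows ≥ 40 min: 13:50–14:30, 17:10–19:30.
Latest start in the last window 17:10–19:30 is 19:30 − 40 min = 18:50.

18:50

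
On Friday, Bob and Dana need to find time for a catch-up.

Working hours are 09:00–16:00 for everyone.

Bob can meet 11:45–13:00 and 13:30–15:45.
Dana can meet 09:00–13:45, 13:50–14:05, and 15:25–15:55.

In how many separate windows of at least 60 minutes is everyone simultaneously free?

1

Bob ∩ Dana: 11:45–13:00, 13:30–13:45, 13:50–14:05, 15:25–15:45.
Windows ≥ 60 min: 11:45–13:00.
That's 1 window.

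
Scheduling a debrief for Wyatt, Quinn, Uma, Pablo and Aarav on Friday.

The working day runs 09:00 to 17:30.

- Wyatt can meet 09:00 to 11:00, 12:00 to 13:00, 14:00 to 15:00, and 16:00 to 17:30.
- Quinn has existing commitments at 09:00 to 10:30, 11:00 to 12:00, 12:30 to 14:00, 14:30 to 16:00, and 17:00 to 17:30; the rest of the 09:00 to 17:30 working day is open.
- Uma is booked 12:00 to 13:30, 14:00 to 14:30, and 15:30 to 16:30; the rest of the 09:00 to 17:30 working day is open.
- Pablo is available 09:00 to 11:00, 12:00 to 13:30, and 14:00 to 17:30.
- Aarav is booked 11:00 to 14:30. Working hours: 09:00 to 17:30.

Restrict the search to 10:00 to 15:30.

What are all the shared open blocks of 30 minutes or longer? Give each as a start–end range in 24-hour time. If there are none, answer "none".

10:30–11:00

Quinn free within 09:00–17:30: 10:30–11:00, 12:00–12:30, 14:00–14:30, 16:00–17:00.
Uma free within 09:00–17:30: 09:00–12:00, 13:30–14:00, 14:30–15:30, 16:30–17:30.
Aarav free within 09:00–17:30: 09:00–11:00, 14:30–17:30.
Wyatt ∩ Quinn: 10:30–11:00, 12:00–12:30, 14:00–14:30, 16:00–17:00.
Wyatt ∩ Quinn ∩ Uma: 10:30–11:00, 16:30–17:00.
Wyatt ∩ Quinn ∩ Uma ∩ Pablo: 10:30–11:00, 16:30–17:00.
Wyatt ∩ Quinn ∩ Uma ∩ Pablo ∩ Aarav: 10:30–11:00, 16:30–17:00.
Restricted to 10:00–15:30: 10:30–11:00.
Windows ≥ 30 min: 10:30–11:00.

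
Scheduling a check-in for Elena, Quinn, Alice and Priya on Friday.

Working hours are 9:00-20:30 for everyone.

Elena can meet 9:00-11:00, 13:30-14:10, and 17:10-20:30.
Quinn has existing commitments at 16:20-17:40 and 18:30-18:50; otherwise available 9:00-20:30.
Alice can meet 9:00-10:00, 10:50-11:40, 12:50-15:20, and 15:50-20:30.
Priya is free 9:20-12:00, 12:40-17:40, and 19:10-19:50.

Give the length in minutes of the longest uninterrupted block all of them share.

Quinn free within 09:00–20:30: 09:00–16:20, 17:40–18:30, 18:50–20:30.
Elena ∩ Quinn: 09:00–11:00, 13:30–14:10, 17:40–18:30, 18:50–20:30.
Elena ∩ Quinn ∩ Alice: 09:00–10:00, 10:50–11:00, 13:30–14:10, 17:40–18:30, 18:50–20:30.
Elena ∩ Quinn ∩ Alice ∩ Priya: 09:20–10:00, 10:50–11:00, 13:30–14:10, 19:10–19:50.
Common window lengths: 40, 10, 40, 40 min; longest is 40.

40 minutes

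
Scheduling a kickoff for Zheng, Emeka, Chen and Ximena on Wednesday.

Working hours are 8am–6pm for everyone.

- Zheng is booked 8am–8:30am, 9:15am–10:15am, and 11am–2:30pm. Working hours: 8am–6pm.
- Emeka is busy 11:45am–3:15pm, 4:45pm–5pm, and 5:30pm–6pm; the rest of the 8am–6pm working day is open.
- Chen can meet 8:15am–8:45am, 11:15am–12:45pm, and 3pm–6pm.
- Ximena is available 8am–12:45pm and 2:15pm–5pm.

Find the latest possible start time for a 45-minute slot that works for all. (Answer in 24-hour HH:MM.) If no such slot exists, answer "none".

Zheng free within 08:00–18:00: 08:30–09:15, 10:15–11:00, 14:30–18:00.
Emeka free within 08:00–18:00: 08:00–11:45, 15:15–16:45, 17:00–17:30.
Zheng ∩ Emeka: 08:30–09:15, 10:15–11:00, 15:15–16:45, 17:00–17:30.
Zheng ∩ Emeka ∩ Chen: 08:30–08:45, 15:15–16:45, 17:00–17:30.
Zheng ∩ Emeka ∩ Chen ∩ Ximena: 08:30–08:45, 15:15–16:45.
Windows ≥ 45 min: 15:15–16:45.
Latest start in the last window 15:15–16:45 is 16:45 − 45 min = 16:00.

16:00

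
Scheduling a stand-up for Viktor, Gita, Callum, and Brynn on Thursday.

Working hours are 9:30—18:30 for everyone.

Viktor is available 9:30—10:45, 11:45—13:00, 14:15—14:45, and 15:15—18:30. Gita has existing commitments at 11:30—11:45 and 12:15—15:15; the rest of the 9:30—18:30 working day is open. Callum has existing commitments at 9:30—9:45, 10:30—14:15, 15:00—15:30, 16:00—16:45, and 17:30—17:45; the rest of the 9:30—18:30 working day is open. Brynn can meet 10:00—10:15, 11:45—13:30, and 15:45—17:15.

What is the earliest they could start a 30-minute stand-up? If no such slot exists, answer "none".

Gita free within 09:30–18:30: 09:30–11:30, 11:45–12:15, 15:15–18:30.
Callum free within 09:30–18:30: 09:45–10:30, 14:15–15:00, 15:30–16:00, 16:45–17:30, 17:45–18:30.
Viktor ∩ Gita: 09:30–10:45, 11:45–12:15, 15:15–18:30.
Viktor ∩ Gita ∩ Callum: 09:45–10:30, 15:30–16:00, 16:45–17:30, 17:45–18:30.
Viktor ∩ Gita ∩ Callum ∩ Brynn: 10:00–10:15, 15:45–16:00, 16:45–17:15.
Windows ≥ 30 min: 16:45–17:15.
Earliest such window starts at 16:45.

16:45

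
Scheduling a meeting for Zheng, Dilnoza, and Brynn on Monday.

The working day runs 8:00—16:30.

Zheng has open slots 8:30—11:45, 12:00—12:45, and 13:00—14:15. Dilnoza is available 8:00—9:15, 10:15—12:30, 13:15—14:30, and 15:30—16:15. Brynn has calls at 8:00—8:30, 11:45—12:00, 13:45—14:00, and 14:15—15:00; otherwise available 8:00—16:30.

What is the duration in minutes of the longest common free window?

Brynn free within 08:00–16:30: 08:30–11:45, 12:00–13:45, 14:00–14:15, 15:00–16:30.
Zheng ∩ Dilnoza: 08:30–09:15, 10:15–11:45, 12:00–12:30, 13:15–14:15.
Zheng ∩ Dilnoza ∩ Brynn: 08:30–09:15, 10:15–11:45, 12:00–12:30, 13:15–13:45, 14:00–14:15.
Common window lengths: 45, 90, 30, 30, 15 min; longest is 90.

90 minutes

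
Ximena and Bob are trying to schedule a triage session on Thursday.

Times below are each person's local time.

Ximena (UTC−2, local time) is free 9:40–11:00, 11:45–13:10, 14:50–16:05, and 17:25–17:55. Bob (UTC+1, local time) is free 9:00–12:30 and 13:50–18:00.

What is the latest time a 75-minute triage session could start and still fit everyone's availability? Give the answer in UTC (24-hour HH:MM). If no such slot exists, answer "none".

13:55

Ximena → UTC: 11:40–13:00, 13:45–15:10, 16:50–18:05, 19:25–19:55.
Bob → UTC: 08:00–11:30, 12:50–17:00.
Ximena ∩ Bob: 12:50–13:00, 13:45–15:10, 16:50–17:00.
Windows ≥ 75 min: 13:45–15:10.
Latest start in the last window 13:45–15:10 is 15:10 − 75 min = 13:55.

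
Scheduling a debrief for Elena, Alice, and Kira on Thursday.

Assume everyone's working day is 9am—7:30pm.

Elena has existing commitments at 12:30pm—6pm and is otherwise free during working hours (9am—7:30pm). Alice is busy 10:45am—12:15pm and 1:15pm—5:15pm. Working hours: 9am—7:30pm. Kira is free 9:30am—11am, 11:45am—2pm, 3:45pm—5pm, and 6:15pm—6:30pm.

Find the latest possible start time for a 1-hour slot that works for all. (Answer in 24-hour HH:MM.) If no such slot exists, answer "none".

09:45

Elena free within 09:00–19:30: 09:00–12:30, 18:00–19:30.
Alice free within 09:00–19:30: 09:00–10:45, 12:15–13:15, 17:15–19:30.
Elena ∩ Alice: 09:00–10:45, 12:15–12:30, 18:00–19:30.
Elena ∩ Alice ∩ Kira: 09:30–10:45, 12:15–12:30, 18:15–18:30.
Windows ≥ 60 min: 09:30–10:45.
Latest start in the last window 09:30–10:45 is 10:45 − 60 min = 09:45.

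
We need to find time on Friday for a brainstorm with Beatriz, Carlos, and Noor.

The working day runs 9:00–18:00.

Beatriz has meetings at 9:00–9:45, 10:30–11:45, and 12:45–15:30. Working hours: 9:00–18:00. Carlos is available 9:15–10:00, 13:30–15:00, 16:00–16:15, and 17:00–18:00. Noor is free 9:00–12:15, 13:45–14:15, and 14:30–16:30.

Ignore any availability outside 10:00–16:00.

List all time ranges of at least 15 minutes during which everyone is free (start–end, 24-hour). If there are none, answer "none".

none

Beatriz free within 09:00–18:00: 09:45–10:30, 11:45–12:45, 15:30–18:00.
Beatriz ∩ Carlos: 09:45–10:00, 16:00–16:15, 17:00–18:00.
Beatriz ∩ Carlos ∩ Noor: 09:45–10:00, 16:00–16:15.
Restricted to 10:00–16:00: (none).
Windows ≥ 15 min: (none).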